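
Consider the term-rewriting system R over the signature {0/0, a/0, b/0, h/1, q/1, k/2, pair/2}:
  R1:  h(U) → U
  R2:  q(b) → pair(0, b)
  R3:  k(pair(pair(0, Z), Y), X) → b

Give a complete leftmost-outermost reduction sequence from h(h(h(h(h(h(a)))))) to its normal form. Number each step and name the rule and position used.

1. h(h(h(h(h(h(a))))))  →  h(h(h(h(h(a)))))   [R1 at ε]
2. h(h(h(h(h(a)))))  →  h(h(h(h(a))))   [R1 at ε]
3. h(h(h(h(a))))  →  h(h(h(a)))   [R1 at ε]
4. h(h(h(a)))  →  h(h(a))   [R1 at ε]
5. h(h(a))  →  h(a)   [R1 at ε]
6. h(a)  →  a   [R1 at ε]

a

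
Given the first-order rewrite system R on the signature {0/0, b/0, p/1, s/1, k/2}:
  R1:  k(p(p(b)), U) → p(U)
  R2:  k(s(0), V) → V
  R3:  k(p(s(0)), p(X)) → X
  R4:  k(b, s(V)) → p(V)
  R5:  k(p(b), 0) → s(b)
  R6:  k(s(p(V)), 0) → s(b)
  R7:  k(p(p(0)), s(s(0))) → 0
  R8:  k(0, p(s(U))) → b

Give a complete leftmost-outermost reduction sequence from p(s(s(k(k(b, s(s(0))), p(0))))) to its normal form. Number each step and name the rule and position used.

1. p(s(s(k(k(b, s(s(0))), p(0)))))  →  p(s(s(k(p(s(0)), p(0)))))   [R4 at 1.1.1.1]
2. p(s(s(k(p(s(0)), p(0)))))  →  p(s(s(0)))   [R3 at 1.1.1]

p(s(s(0)))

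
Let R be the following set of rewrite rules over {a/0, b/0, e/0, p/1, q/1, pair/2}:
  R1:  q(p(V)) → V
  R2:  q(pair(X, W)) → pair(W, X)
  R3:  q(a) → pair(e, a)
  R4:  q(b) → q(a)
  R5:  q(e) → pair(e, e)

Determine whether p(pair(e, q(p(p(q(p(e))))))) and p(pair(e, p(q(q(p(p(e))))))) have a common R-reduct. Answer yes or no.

Reduce t₁ = p(pair(e, q(p(p(q(p(e))))))):
1. p(pair(e, q(p(p(q(p(e)))))))  →  p(pair(e, p(q(p(e)))))   [R1 at 1.2]
2. p(pair(e, p(q(p(e)))))  →  p(pair(e, p(e)))   [R1 at 1.2.1]

Reduce t₂ = p(pair(e, p(q(q(p(p(e))))))):
1. p(pair(e, p(q(q(p(p(e)))))))  →  p(pair(e, p(q(p(e)))))   [R1 at 1.2.1.1]
2. p(pair(e, p(q(p(e)))))  →  p(pair(e, p(e)))   [R1 at 1.2.1]

yes — NF(t₁) = p(pair(e, p(e))), NF(t₂) = p(pair(e, p(e)))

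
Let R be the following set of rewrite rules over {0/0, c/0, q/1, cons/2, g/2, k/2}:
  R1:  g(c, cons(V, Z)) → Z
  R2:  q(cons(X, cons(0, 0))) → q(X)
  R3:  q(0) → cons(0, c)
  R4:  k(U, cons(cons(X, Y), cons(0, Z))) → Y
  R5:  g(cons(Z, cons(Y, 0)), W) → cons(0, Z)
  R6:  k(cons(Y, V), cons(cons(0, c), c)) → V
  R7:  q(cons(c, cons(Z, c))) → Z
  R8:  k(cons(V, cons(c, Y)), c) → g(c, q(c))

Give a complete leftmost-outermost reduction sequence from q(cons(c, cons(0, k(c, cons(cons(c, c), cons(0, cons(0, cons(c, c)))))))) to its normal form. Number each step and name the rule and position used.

0

1. q(cons(c, cons(0, k(c, cons(cons(c, c), cons(0, cons(0, cons(c, c))))))))  →  q(cons(c, cons(0, c)))   [R4 at 1.2.2]
2. q(cons(c, cons(0, c)))  →  0   [R7 at ε]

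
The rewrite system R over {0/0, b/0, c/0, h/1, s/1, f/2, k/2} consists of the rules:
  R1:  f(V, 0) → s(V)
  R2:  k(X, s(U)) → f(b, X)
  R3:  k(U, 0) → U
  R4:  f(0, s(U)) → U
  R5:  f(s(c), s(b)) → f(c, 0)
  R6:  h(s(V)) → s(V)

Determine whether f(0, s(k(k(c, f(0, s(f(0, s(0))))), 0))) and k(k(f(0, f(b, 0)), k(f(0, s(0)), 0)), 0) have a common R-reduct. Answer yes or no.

Reduce t₁ = f(0, s(k(k(c, f(0, s(f(0, s(0))))), 0))):
1. f(0, s(k(k(c, f(0, s(f(0, s(0))))), 0)))  →  k(k(c, f(0, s(f(0, s(0))))), 0)   [R4 at ε]
2. k(k(c, f(0, s(f(0, s(0))))), 0)  →  k(c, f(0, s(f(0, s(0)))))   [R3 at ε]
3. k(c, f(0, s(f(0, s(0)))))  →  k(c, f(0, s(0)))   [R4 at 2]
4. k(c, f(0, s(0)))  →  k(c, 0)   [R4 at 2]
5. k(c, 0)  →  c   [R3 at ε]

Reduce t₂ = k(k(f(0, f(b, 0)), k(f(0, s(0)), 0)), 0):
1. k(k(f(0, f(b, 0)), k(f(0, s(0)), 0)), 0)  →  k(f(0, f(b, 0)), k(f(0, s(0)), 0))   [R3 at ε]
2. k(f(0, f(b, 0)), k(f(0, s(0)), 0))  →  k(f(0, s(b)), k(f(0, s(0)), 0))   [R1 at 1.2]
3. k(f(0, s(b)), k(f(0, s(0)), 0))  →  k(b, k(f(0, s(0)), 0))   [R4 at 1]
4. k(b, k(f(0, s(0)), 0))  →  k(b, f(0, s(0)))   [R3 at 2]
5. k(b, f(0, s(0)))  →  k(b, 0)   [R4 at 2]
6. k(b, 0)  →  b   [R3 at ε]

no — NF(t₁) = c, NF(t₂) = b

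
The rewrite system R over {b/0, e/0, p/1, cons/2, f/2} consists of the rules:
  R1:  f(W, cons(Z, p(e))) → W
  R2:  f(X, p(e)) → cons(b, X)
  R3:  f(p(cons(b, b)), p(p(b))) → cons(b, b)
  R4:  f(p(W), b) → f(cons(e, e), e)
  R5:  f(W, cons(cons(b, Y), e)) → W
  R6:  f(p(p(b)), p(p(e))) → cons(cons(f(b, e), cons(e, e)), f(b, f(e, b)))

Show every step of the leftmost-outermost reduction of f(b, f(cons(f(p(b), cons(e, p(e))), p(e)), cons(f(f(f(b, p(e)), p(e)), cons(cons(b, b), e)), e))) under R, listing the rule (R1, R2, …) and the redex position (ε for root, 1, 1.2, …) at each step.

1. f(b, f(cons(f(p(b), cons(e, p(e))), p(e)), cons(f(f(f(b, p(e)), p(e)), cons(cons(b, b), e)), e)))  →  f(b, f(cons(p(b), p(e)), cons(f(f(f(b, p(e)), p(e)), cons(cons(b, b), e)), e)))   [R1 at 2.1.1]
2. f(b, f(cons(p(b), p(e)), cons(f(f(f(b, p(e)), p(e)), cons(cons(b, b), e)), e)))  →  f(b, f(cons(p(b), p(e)), cons(f(f(b, p(e)), p(e)), e)))   [R5 at 2.2.1]
3. f(b, f(cons(p(b), p(e)), cons(f(f(b, p(e)), p(e)), e)))  →  f(b, f(cons(p(b), p(e)), cons(cons(b, f(b, p(e))), e)))   [R2 at 2.2.1]
4. f(b, f(cons(p(b), p(e)), cons(cons(b, f(b, p(e))), e)))  →  f(b, cons(p(b), p(e)))   [R5 at 2]
5. f(b, cons(p(b), p(e)))  →  b   [R1 at ε]

b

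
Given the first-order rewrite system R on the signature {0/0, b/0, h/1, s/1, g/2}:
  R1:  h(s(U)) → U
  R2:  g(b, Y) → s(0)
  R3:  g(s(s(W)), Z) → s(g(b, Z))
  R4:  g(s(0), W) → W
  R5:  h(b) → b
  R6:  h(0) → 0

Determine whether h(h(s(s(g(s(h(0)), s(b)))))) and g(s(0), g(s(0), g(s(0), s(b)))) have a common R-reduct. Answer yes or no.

yes — NF(t₁) = s(b), NF(t₂) = s(b)

Reduce t₁ = h(h(s(s(g(s(h(0)), s(b)))))):
1. h(h(s(s(g(s(h(0)), s(b))))))  →  h(s(g(s(h(0)), s(b))))   [R1 at 1]
2. h(s(g(s(h(0)), s(b))))  →  g(s(h(0)), s(b))   [R1 at ε]
3. g(s(h(0)), s(b))  →  g(s(0), s(b))   [R6 at 1.1]
4. g(s(0), s(b))  →  s(b)   [R4 at ε]

Reduce t₂ = g(s(0), g(s(0), g(s(0), s(b)))):
1. g(s(0), g(s(0), g(s(0), s(b))))  →  g(s(0), g(s(0), s(b)))   [R4 at ε]
2. g(s(0), g(s(0), s(b)))  →  g(s(0), s(b))   [R4 at ε]
3. g(s(0), s(b))  →  s(b)   [R4 at ε]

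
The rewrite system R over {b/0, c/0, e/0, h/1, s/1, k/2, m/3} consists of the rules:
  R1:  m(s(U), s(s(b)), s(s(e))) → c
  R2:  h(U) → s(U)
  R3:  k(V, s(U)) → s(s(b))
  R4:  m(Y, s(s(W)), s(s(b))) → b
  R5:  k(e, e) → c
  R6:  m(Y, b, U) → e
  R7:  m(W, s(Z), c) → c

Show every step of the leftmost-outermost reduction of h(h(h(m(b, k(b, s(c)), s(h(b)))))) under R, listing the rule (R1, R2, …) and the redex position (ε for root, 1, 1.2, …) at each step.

1. h(h(h(m(b, k(b, s(c)), s(h(b))))))  →  s(h(h(m(b, k(b, s(c)), s(h(b))))))   [R2 at ε]
2. s(h(h(m(b, k(b, s(c)), s(h(b))))))  →  s(s(h(m(b, k(b, s(c)), s(h(b))))))   [R2 at 1]
3. s(s(h(m(b, k(b, s(c)), s(h(b))))))  →  s(s(s(m(b, k(b, s(c)), s(h(b))))))   [R2 at 1.1]
4. s(s(s(m(b, k(b, s(c)), s(h(b))))))  →  s(s(s(m(b, s(s(b)), s(h(b))))))   [R3 at 1.1.1.2]
5. s(s(s(m(b, s(s(b)), s(h(b))))))  →  s(s(s(m(b, s(s(b)), s(s(b))))))   [R2 at 1.1.1.3.1]
6. s(s(s(m(b, s(s(b)), s(s(b))))))  →  s(s(s(b)))   [R4 at 1.1.1]

s(s(s(b)))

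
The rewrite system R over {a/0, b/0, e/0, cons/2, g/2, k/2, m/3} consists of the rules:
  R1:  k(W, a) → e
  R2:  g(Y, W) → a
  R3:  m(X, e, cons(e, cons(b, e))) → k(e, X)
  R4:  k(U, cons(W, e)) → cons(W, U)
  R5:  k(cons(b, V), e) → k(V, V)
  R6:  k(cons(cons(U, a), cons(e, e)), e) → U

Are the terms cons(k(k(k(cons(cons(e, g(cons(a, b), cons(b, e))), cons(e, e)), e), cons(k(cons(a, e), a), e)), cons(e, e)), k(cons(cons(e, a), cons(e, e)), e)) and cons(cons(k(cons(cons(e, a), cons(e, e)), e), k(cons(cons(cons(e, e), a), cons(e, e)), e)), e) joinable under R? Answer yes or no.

yes — NF(t₁) = cons(cons(e, cons(e, e)), e), NF(t₂) = cons(cons(e, cons(e, e)), e)

Reduce t₁ = cons(k(k(k(cons(cons(e, g(cons(a, b), cons(b, e))), cons(e, e)), e), cons(k(cons(a, e), a), e)), cons(e, e)), k(cons(cons(e, a), cons(e, e)), e)):
1. cons(k(k(k(cons(cons(e, g(cons(a, b), cons(b, e))), cons(e, e)), e), cons(k(cons(a, e), a), e)), cons(e, e)), k(cons(cons(e, a), cons(e, e)), e))  →  cons(cons(e, k(k(cons(cons(e, g(cons(a, b), cons(b, e))), cons(e, e)), e), cons(k(cons(a, e), a), e))), k(cons(cons(e, a), cons(e, e)), e))   [R4 at 1]
2. cons(cons(e, k(k(cons(cons(e, g(cons(a, b), cons(b, e))), cons(e, e)), e), cons(k(cons(a, e), a), e))), k(cons(cons(e, a), cons(e, e)), e))  →  cons(cons(e, cons(k(cons(a, e), a), k(cons(cons(e, g(cons(a, b), cons(b, e))), cons(e, e)), e))), k(cons(cons(e, a), cons(e, e)), e))   [R4 at 1.2]
3. cons(cons(e, cons(k(cons(a, e), a), k(cons(cons(e, g(cons(a, b), cons(b, e))), cons(e, e)), e))), k(cons(cons(e, a), cons(e, e)), e))  →  cons(cons(e, cons(e, k(cons(cons(e, g(cons(a, b), cons(b, e))), cons(e, e)), e))), k(cons(cons(e, a), cons(e, e)), e))   [R1 at 1.2.1]
4. cons(cons(e, cons(e, k(cons(cons(e, g(cons(a, b), cons(b, e))), cons(e, e)), e))), k(cons(cons(e, a), cons(e, e)), e))  →  cons(cons(e, cons(e, k(cons(cons(e, a), cons(e, e)), e))), k(cons(cons(e, a), cons(e, e)), e))   [R2 at 1.2.2.1.1.2]
5. cons(cons(e, cons(e, k(cons(cons(e, a), cons(e, e)), e))), k(cons(cons(e, a), cons(e, e)), e))  →  cons(cons(e, cons(e, e)), k(cons(cons(e, a), cons(e, e)), e))   [R6 at 1.2.2]
6. cons(cons(e, cons(e, e)), k(cons(cons(e, a), cons(e, e)), e))  →  cons(cons(e, cons(e, e)), e)   [R6 at 2]

Reduce t₂ = cons(cons(k(cons(cons(e, a), cons(e, e)), e), k(cons(cons(cons(e, e), a), cons(e, e)), e)), e):
1. cons(cons(k(cons(cons(e, a), cons(e, e)), e), k(cons(cons(cons(e, e), a), cons(e, e)), e)), e)  →  cons(cons(e, k(cons(cons(cons(e, e), a), cons(e, e)), e)), e)   [R6 at 1.1]
2. cons(cons(e, k(cons(cons(cons(e, e), a), cons(e, e)), e)), e)  →  cons(cons(e, cons(e, e)), e)   [R6 at 1.2]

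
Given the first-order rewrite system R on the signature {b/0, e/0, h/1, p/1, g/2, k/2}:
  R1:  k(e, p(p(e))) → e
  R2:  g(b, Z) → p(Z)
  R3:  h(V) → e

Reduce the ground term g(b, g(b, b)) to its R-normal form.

p(p(b))

1. g(b, g(b, b))  →  p(g(b, b))   [R2 at ε]
2. p(g(b, b))  →  p(p(b))   [R2 at 1]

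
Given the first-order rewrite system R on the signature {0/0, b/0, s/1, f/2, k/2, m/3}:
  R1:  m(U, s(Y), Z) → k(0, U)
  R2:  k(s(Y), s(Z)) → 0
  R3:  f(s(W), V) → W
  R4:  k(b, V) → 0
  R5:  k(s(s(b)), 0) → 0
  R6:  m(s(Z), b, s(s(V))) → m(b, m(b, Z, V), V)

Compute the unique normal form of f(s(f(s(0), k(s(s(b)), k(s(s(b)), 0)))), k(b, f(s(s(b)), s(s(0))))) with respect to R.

0

1. f(s(f(s(0), k(s(s(b)), k(s(s(b)), 0)))), k(b, f(s(s(b)), s(s(0)))))  →  f(s(0), k(s(s(b)), k(s(s(b)), 0)))   [R3 at ε]
2. f(s(0), k(s(s(b)), k(s(s(b)), 0)))  →  0   [R3 at ε]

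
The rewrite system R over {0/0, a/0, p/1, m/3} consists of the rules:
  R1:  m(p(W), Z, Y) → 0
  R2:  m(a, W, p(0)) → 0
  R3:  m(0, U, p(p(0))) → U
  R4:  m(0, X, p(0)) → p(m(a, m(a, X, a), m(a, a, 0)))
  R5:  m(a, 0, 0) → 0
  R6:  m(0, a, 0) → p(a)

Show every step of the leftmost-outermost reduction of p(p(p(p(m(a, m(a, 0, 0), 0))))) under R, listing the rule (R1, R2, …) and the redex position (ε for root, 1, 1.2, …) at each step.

1. p(p(p(p(m(a, m(a, 0, 0), 0)))))  →  p(p(p(p(m(a, 0, 0)))))   [R5 at 1.1.1.1.2]
2. p(p(p(p(m(a, 0, 0)))))  →  p(p(p(p(0))))   [R5 at 1.1.1.1]

p(p(p(p(0))))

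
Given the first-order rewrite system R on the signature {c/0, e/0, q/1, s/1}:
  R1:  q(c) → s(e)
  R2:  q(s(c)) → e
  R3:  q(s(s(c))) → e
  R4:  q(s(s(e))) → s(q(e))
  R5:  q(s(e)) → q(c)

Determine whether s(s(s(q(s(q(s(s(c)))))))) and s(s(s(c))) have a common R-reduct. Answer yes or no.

Reduce t₁ = s(s(s(q(s(q(s(s(c)))))))):
1. s(s(s(q(s(q(s(s(c))))))))  →  s(s(s(q(s(e)))))   [R3 at 1.1.1.1.1]
2. s(s(s(q(s(e)))))  →  s(s(s(q(c))))   [R5 at 1.1.1]
3. s(s(s(q(c))))  →  s(s(s(s(e))))   [R1 at 1.1.1]

Reduce t₂ = s(s(s(c))):

no — NF(t₁) = s(s(s(s(e)))), NF(t₂) = s(s(s(c)))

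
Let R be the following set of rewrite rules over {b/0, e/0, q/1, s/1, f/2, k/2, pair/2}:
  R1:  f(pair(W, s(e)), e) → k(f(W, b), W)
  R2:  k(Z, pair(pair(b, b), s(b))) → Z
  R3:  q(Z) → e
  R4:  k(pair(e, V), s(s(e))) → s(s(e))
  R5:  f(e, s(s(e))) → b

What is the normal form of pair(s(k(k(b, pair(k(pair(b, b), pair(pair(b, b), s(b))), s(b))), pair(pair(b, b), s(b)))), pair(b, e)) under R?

pair(s(b), pair(b, e))

1. pair(s(k(k(b, pair(k(pair(b, b), pair(pair(b, b), s(b))), s(b))), pair(pair(b, b), s(b)))), pair(b, e))  →  pair(s(k(b, pair(k(pair(b, b), pair(pair(b, b), s(b))), s(b)))), pair(b, e))   [R2 at 1.1]
2. pair(s(k(b, pair(k(pair(b, b), pair(pair(b, b), s(b))), s(b)))), pair(b, e))  →  pair(s(k(b, pair(pair(b, b), s(b)))), pair(b, e))   [R2 at 1.1.2.1]
3. pair(s(k(b, pair(pair(b, b), s(b)))), pair(b, e))  →  pair(s(b), pair(b, e))   [R2 at 1.1]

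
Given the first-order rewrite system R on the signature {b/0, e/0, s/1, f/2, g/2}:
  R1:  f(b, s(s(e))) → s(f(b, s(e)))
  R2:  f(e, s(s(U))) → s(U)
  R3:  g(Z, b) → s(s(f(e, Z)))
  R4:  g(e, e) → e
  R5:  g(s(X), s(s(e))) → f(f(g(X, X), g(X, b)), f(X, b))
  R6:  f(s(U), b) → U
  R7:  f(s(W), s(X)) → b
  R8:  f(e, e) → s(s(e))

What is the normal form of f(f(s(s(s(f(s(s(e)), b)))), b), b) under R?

s(s(e))

1. f(f(s(s(s(f(s(s(e)), b)))), b), b)  →  f(s(s(f(s(s(e)), b))), b)   [R6 at 1]
2. f(s(s(f(s(s(e)), b))), b)  →  s(f(s(s(e)), b))   [R6 at ε]
3. s(f(s(s(e)), b))  →  s(s(e))   [R6 at 1]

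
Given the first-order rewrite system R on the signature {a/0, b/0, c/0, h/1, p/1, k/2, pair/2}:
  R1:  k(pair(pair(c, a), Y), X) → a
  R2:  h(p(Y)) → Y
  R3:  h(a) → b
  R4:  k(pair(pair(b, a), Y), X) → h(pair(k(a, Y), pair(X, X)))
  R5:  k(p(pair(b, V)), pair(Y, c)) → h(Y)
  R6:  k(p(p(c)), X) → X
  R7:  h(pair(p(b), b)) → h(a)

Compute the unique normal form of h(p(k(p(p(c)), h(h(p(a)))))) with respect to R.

b

1. h(p(k(p(p(c)), h(h(p(a))))))  →  k(p(p(c)), h(h(p(a))))   [R2 at ε]
2. k(p(p(c)), h(h(p(a))))  →  h(h(p(a)))   [R6 at ε]
3. h(h(p(a)))  →  h(a)   [R2 at 1]
4. h(a)  →  b   [R3 at ε]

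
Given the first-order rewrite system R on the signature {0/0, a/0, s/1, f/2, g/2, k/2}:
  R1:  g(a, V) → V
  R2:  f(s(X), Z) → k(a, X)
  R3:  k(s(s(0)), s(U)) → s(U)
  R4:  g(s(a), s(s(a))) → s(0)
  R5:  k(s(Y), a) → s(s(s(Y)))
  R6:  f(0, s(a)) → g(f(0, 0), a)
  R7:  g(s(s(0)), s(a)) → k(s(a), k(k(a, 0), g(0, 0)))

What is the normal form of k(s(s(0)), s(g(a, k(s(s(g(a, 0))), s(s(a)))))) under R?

1. k(s(s(0)), s(g(a, k(s(s(g(a, 0))), s(s(a))))))  →  s(g(a, k(s(s(g(a, 0))), s(s(a)))))   [R3 at ε]
2. s(g(a, k(s(s(g(a, 0))), s(s(a)))))  →  s(k(s(s(g(a, 0))), s(s(a))))   [R1 at 1]
3. s(k(s(s(g(a, 0))), s(s(a))))  →  s(k(s(s(0)), s(s(a))))   [R1 at 1.1.1.1]
4. s(k(s(s(0)), s(s(a))))  →  s(s(s(a)))   [R3 at 1]

s(s(s(a)))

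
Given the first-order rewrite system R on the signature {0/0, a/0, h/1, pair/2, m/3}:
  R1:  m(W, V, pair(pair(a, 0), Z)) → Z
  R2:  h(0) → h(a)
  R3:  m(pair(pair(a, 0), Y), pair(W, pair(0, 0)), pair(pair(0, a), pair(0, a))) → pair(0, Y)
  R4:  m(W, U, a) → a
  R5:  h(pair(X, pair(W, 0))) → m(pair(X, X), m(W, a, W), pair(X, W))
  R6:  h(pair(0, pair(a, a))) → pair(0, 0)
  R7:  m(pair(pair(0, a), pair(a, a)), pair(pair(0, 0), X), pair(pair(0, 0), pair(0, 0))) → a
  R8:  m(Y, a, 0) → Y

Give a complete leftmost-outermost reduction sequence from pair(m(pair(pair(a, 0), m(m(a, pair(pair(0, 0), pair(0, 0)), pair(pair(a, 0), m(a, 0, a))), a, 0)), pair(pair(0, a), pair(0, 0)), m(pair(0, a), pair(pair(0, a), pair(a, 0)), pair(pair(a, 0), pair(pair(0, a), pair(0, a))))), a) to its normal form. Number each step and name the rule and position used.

pair(pair(0, a), a)

1. pair(m(pair(pair(a, 0), m(m(a, pair(pair(0, 0), pair(0, 0)), pair(pair(a, 0), m(a, 0, a))), a, 0)), pair(pair(0, a), pair(0, 0)), m(pair(0, a), pair(pair(0, a), pair(a, 0)), pair(pair(a, 0), pair(pair(0, a), pair(0, a))))), a)  →  pair(m(pair(pair(a, 0), m(a, pair(pair(0, 0), pair(0, 0)), pair(pair(a, 0), m(a, 0, a)))), pair(pair(0, a), pair(0, 0)), m(pair(0, a), pair(pair(0, a), pair(a, 0)), pair(pair(a, 0), pair(pair(0, a), pair(0, a))))), a)   [R8 at 1.1.2]
2. pair(m(pair(pair(a, 0), m(a, pair(pair(0, 0), pair(0, 0)), pair(pair(a, 0), m(a, 0, a)))), pair(pair(0, a), pair(0, 0)), m(pair(0, a), pair(pair(0, a), pair(a, 0)), pair(pair(a, 0), pair(pair(0, a), pair(0, a))))), a)  →  pair(m(pair(pair(a, 0), m(a, 0, a)), pair(pair(0, a), pair(0, 0)), m(pair(0, a), pair(pair(0, a), pair(a, 0)), pair(pair(a, 0), pair(pair(0, a), pair(0, a))))), a)   [R1 at 1.1.2]
3. pair(m(pair(pair(a, 0), m(a, 0, a)), pair(pair(0, a), pair(0, 0)), m(pair(0, a), pair(pair(0, a), pair(a, 0)), pair(pair(a, 0), pair(pair(0, a), pair(0, a))))), a)  →  pair(m(pair(pair(a, 0), a), pair(pair(0, a), pair(0, 0)), m(pair(0, a), pair(pair(0, a), pair(a, 0)), pair(pair(a, 0), pair(pair(0, a), pair(0, a))))), a)   [R4 at 1.1.2]
4. pair(m(pair(pair(a, 0), a), pair(pair(0, a), pair(0, 0)), m(pair(0, a), pair(pair(0, a), pair(a, 0)), pair(pair(a, 0), pair(pair(0, a), pair(0, a))))), a)  →  pair(m(pair(pair(a, 0), a), pair(pair(0, a), pair(0, 0)), pair(pair(0, a), pair(0, a))), a)   [R1 at 1.3]
5. pair(m(pair(pair(a, 0), a), pair(pair(0, a), pair(0, 0)), pair(pair(0, a), pair(0, a))), a)  →  pair(pair(0, a), a)   [R3 at 1]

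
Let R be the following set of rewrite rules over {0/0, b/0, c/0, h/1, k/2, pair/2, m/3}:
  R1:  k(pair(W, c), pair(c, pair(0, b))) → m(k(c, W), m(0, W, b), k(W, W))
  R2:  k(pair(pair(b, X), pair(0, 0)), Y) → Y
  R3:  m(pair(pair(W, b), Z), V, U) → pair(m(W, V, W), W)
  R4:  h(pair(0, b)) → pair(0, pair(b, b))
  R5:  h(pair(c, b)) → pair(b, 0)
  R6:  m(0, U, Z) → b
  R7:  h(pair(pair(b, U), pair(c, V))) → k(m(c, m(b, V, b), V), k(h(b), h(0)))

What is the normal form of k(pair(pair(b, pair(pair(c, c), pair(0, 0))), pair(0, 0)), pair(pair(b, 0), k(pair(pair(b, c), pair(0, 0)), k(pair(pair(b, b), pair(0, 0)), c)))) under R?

pair(pair(b, 0), c)

1. k(pair(pair(b, pair(pair(c, c), pair(0, 0))), pair(0, 0)), pair(pair(b, 0), k(pair(pair(b, c), pair(0, 0)), k(pair(pair(b, b), pair(0, 0)), c))))  →  pair(pair(b, 0), k(pair(pair(b, c), pair(0, 0)), k(pair(pair(b, b), pair(0, 0)), c)))   [R2 at ε]
2. pair(pair(b, 0), k(pair(pair(b, c), pair(0, 0)), k(pair(pair(b, b), pair(0, 0)), c)))  →  pair(pair(b, 0), k(pair(pair(b, b), pair(0, 0)), c))   [R2 at 2]
3. pair(pair(b, 0), k(pair(pair(b, b), pair(0, 0)), c))  →  pair(pair(b, 0), c)   [R2 at 2]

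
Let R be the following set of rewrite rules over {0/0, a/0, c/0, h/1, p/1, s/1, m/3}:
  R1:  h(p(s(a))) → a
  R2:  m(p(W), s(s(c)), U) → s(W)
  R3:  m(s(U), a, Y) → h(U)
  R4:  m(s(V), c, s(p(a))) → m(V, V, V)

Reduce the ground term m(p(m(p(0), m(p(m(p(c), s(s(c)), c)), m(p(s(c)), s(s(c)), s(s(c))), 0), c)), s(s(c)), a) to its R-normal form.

1. m(p(m(p(0), m(p(m(p(c), s(s(c)), c)), m(p(s(c)), s(s(c)), s(s(c))), 0), c)), s(s(c)), a)  →  s(m(p(0), m(p(m(p(c), s(s(c)), c)), m(p(s(c)), s(s(c)), s(s(c))), 0), c))   [R2 at ε]
2. s(m(p(0), m(p(m(p(c), s(s(c)), c)), m(p(s(c)), s(s(c)), s(s(c))), 0), c))  →  s(m(p(0), m(p(s(c)), m(p(s(c)), s(s(c)), s(s(c))), 0), c))   [R2 at 1.2.1.1]
3. s(m(p(0), m(p(s(c)), m(p(s(c)), s(s(c)), s(s(c))), 0), c))  →  s(m(p(0), m(p(s(c)), s(s(c)), 0), c))   [R2 at 1.2.2]
4. s(m(p(0), m(p(s(c)), s(s(c)), 0), c))  →  s(m(p(0), s(s(c)), c))   [R2 at 1.2]
5. s(m(p(0), s(s(c)), c))  →  s(s(0))   [R2 at 1]

s(s(0))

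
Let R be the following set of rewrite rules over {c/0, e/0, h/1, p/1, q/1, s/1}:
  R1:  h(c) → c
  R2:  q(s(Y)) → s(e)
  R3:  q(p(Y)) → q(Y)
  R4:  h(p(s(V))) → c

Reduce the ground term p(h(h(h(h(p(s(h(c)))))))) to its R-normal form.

1. p(h(h(h(h(p(s(h(c))))))))  →  p(h(h(h(c))))   [R4 at 1.1.1.1]
2. p(h(h(h(c))))  →  p(h(h(c)))   [R1 at 1.1.1]
3. p(h(h(c)))  →  p(h(c))   [R1 at 1.1]
4. p(h(c))  →  p(c)   [R1 at 1]

p(c)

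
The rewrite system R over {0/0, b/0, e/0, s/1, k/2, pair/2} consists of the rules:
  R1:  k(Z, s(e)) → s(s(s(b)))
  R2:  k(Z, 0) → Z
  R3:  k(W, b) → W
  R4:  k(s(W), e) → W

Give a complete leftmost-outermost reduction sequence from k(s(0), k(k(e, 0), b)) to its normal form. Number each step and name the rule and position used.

1. k(s(0), k(k(e, 0), b))  →  k(s(0), k(e, 0))   [R3 at 2]
2. k(s(0), k(e, 0))  →  k(s(0), e)   [R2 at 2]
3. k(s(0), e)  →  0   [R4 at ε]

0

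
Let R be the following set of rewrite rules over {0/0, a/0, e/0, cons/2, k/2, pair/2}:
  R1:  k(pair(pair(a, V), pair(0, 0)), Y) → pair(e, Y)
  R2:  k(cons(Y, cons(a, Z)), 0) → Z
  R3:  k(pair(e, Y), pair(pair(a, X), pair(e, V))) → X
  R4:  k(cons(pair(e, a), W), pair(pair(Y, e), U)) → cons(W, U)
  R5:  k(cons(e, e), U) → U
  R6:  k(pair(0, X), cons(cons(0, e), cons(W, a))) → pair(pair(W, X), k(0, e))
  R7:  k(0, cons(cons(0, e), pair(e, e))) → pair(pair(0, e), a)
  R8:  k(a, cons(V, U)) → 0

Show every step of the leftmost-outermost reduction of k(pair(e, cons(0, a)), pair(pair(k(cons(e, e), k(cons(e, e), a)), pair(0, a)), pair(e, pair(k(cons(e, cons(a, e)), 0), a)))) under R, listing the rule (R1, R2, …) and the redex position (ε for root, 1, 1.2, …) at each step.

pair(0, a)

1. k(pair(e, cons(0, a)), pair(pair(k(cons(e, e), k(cons(e, e), a)), pair(0, a)), pair(e, pair(k(cons(e, cons(a, e)), 0), a))))  →  k(pair(e, cons(0, a)), pair(pair(k(cons(e, e), a), pair(0, a)), pair(e, pair(k(cons(e, cons(a, e)), 0), a))))   [R5 at 2.1.1]
2. k(pair(e, cons(0, a)), pair(pair(k(cons(e, e), a), pair(0, a)), pair(e, pair(k(cons(e, cons(a, e)), 0), a))))  →  k(pair(e, cons(0, a)), pair(pair(a, pair(0, a)), pair(e, pair(k(cons(e, cons(a, e)), 0), a))))   [R5 at 2.1.1]
3. k(pair(e, cons(0, a)), pair(pair(a, pair(0, a)), pair(e, pair(k(cons(e, cons(a, e)), 0), a))))  →  pair(0, a)   [R3 at ε]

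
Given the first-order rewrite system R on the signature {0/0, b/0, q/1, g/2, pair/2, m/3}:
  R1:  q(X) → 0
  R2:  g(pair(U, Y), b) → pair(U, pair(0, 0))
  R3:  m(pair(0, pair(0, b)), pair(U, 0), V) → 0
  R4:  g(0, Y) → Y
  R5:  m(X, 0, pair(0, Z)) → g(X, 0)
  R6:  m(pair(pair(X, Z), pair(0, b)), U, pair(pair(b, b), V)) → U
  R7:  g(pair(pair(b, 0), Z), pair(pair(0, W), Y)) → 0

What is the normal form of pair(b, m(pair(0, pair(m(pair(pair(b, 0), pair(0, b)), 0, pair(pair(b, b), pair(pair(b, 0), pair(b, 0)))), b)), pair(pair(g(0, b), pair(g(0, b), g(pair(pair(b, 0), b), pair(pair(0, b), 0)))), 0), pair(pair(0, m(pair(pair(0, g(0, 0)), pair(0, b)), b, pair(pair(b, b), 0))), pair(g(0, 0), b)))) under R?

pair(b, 0)

1. pair(b, m(pair(0, pair(m(pair(pair(b, 0), pair(0, b)), 0, pair(pair(b, b), pair(pair(b, 0), pair(b, 0)))), b)), pair(pair(g(0, b), pair(g(0, b), g(pair(pair(b, 0), b), pair(pair(0, b), 0)))), 0), pair(pair(0, m(pair(pair(0, g(0, 0)), pair(0, b)), b, pair(pair(b, b), 0))), pair(g(0, 0), b))))  →  pair(b, m(pair(0, pair(0, b)), pair(pair(g(0, b), pair(g(0, b), g(pair(pair(b, 0), b), pair(pair(0, b), 0)))), 0), pair(pair(0, m(pair(pair(0, g(0, 0)), pair(0, b)), b, pair(pair(b, b), 0))), pair(g(0, 0), b))))   [R6 at 2.1.2.1]
2. pair(b, m(pair(0, pair(0, b)), pair(pair(g(0, b), pair(g(0, b), g(pair(pair(b, 0), b), pair(pair(0, b), 0)))), 0), pair(pair(0, m(pair(pair(0, g(0, 0)), pair(0, b)), b, pair(pair(b, b), 0))), pair(g(0, 0), b))))  →  pair(b, 0)   [R3 at 2]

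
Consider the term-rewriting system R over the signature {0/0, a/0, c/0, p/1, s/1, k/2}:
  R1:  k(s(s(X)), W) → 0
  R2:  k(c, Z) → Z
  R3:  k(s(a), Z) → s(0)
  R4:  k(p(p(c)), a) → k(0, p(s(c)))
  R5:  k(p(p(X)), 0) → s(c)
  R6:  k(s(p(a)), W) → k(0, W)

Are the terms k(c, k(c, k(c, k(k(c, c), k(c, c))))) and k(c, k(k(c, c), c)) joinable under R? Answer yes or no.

Reduce t₁ = k(c, k(c, k(c, k(k(c, c), k(c, c))))):
1. k(c, k(c, k(c, k(k(c, c), k(c, c)))))  →  k(c, k(c, k(k(c, c), k(c, c))))   [R2 at ε]
2. k(c, k(c, k(k(c, c), k(c, c))))  →  k(c, k(k(c, c), k(c, c)))   [R2 at ε]
3. k(c, k(k(c, c), k(c, c)))  →  k(k(c, c), k(c, c))   [R2 at ε]
4. k(k(c, c), k(c, c))  →  k(c, k(c, c))   [R2 at 1]
5. k(c, k(c, c))  →  k(c, c)   [R2 at ε]
6. k(c, c)  →  c   [R2 at ε]

Reduce t₂ = k(c, k(k(c, c), c)):
1. k(c, k(k(c, c), c))  →  k(k(c, c), c)   [R2 at ε]
2. k(k(c, c), c)  →  k(c, c)   [R2 at 1]
3. k(c, c)  →  c   [R2 at ε]

yes — NF(t₁) = c, NF(t₂) = c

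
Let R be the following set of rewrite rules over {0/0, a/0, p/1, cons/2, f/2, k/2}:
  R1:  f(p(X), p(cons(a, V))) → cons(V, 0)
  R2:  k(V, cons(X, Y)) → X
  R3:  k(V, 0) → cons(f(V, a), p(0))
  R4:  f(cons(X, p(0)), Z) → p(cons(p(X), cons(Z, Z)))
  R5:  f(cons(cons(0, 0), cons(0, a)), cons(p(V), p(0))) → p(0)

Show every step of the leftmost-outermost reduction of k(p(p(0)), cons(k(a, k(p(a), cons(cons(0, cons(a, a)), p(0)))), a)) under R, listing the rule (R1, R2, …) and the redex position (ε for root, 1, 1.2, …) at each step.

0

1. k(p(p(0)), cons(k(a, k(p(a), cons(cons(0, cons(a, a)), p(0)))), a))  →  k(a, k(p(a), cons(cons(0, cons(a, a)), p(0))))   [R2 at ε]
2. k(a, k(p(a), cons(cons(0, cons(a, a)), p(0))))  →  k(a, cons(0, cons(a, a)))   [R2 at 2]
3. k(a, cons(0, cons(a, a)))  →  0   [R2 at ε]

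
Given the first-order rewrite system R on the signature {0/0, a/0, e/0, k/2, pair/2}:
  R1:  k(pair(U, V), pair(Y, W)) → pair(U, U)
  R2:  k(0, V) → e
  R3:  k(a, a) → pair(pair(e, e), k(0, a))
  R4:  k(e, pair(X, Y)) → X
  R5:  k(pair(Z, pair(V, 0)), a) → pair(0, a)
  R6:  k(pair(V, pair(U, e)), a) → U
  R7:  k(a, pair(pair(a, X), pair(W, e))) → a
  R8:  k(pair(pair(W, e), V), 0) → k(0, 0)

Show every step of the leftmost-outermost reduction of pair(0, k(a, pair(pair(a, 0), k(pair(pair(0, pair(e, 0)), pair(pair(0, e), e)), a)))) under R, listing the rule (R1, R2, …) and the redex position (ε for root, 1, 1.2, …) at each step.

pair(0, a)

1. pair(0, k(a, pair(pair(a, 0), k(pair(pair(0, pair(e, 0)), pair(pair(0, e), e)), a))))  →  pair(0, k(a, pair(pair(a, 0), pair(0, e))))   [R6 at 2.2.2]
2. pair(0, k(a, pair(pair(a, 0), pair(0, e))))  →  pair(0, a)   [R7 at 2]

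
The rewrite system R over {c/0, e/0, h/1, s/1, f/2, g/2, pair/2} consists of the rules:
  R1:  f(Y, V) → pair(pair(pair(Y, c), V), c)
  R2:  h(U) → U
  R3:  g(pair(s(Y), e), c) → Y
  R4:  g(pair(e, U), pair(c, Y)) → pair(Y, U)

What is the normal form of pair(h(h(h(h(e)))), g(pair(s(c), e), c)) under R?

1. pair(h(h(h(h(e)))), g(pair(s(c), e), c))  →  pair(h(h(h(e))), g(pair(s(c), e), c))   [R2 at 1]
2. pair(h(h(h(e))), g(pair(s(c), e), c))  →  pair(h(h(e)), g(pair(s(c), e), c))   [R2 at 1]
3. pair(h(h(e)), g(pair(s(c), e), c))  →  pair(h(e), g(pair(s(c), e), c))   [R2 at 1]
4. pair(h(e), g(pair(s(c), e), c))  →  pair(e, g(pair(s(c), e), c))   [R2 at 1]
5. pair(e, g(pair(s(c), e), c))  →  pair(e, c)   [R3 at 2]

pair(e, c)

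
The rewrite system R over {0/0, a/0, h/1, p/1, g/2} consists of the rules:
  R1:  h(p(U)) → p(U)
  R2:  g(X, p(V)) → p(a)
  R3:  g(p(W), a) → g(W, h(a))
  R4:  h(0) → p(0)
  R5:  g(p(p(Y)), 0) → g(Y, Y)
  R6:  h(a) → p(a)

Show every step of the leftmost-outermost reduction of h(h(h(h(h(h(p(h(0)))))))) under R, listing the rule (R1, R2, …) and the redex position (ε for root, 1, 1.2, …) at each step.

p(p(0))

1. h(h(h(h(h(h(p(h(0))))))))  →  h(h(h(h(h(p(h(0)))))))   [R1 at 1.1.1.1.1]
2. h(h(h(h(h(p(h(0)))))))  →  h(h(h(h(p(h(0))))))   [R1 at 1.1.1.1]
3. h(h(h(h(p(h(0))))))  →  h(h(h(p(h(0)))))   [R1 at 1.1.1]
4. h(h(h(p(h(0)))))  →  h(h(p(h(0))))   [R1 at 1.1]
5. h(h(p(h(0))))  →  h(p(h(0)))   [R1 at 1]
6. h(p(h(0)))  →  p(h(0))   [R1 at ε]
7. p(h(0))  →  p(p(0))   [R4 at 1]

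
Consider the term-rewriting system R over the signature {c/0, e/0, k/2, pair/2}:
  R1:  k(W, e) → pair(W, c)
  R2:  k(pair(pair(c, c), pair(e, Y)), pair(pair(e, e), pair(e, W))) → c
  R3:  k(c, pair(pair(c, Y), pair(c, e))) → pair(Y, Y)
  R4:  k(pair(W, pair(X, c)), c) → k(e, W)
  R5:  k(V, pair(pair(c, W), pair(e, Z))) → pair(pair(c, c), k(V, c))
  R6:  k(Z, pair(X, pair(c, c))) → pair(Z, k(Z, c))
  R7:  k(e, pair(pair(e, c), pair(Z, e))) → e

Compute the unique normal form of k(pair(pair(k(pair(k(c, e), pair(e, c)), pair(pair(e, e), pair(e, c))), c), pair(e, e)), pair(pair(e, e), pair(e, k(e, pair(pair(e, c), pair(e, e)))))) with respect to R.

c

1. k(pair(pair(k(pair(k(c, e), pair(e, c)), pair(pair(e, e), pair(e, c))), c), pair(e, e)), pair(pair(e, e), pair(e, k(e, pair(pair(e, c), pair(e, e))))))  →  k(pair(pair(k(pair(pair(c, c), pair(e, c)), pair(pair(e, e), pair(e, c))), c), pair(e, e)), pair(pair(e, e), pair(e, k(e, pair(pair(e, c), pair(e, e))))))   [R1 at 1.1.1.1.1]
2. k(pair(pair(k(pair(pair(c, c), pair(e, c)), pair(pair(e, e), pair(e, c))), c), pair(e, e)), pair(pair(e, e), pair(e, k(e, pair(pair(e, c), pair(e, e))))))  →  k(pair(pair(c, c), pair(e, e)), pair(pair(e, e), pair(e, k(e, pair(pair(e, c), pair(e, e))))))   [R2 at 1.1.1]
3. k(pair(pair(c, c), pair(e, e)), pair(pair(e, e), pair(e, k(e, pair(pair(e, c), pair(e, e))))))  →  c   [R2 at ε]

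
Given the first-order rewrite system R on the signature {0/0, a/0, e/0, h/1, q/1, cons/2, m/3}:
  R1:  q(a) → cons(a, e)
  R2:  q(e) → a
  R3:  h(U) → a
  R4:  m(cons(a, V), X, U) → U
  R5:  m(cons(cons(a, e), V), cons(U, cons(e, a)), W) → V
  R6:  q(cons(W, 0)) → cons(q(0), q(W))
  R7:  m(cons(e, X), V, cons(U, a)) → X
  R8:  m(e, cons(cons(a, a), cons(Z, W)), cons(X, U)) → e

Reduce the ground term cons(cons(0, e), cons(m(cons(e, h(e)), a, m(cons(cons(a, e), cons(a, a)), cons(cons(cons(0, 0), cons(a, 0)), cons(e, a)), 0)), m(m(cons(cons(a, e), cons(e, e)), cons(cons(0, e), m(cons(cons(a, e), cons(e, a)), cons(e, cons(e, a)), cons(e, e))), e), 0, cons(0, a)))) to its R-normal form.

cons(cons(0, e), cons(a, e))

1. cons(cons(0, e), cons(m(cons(e, h(e)), a, m(cons(cons(a, e), cons(a, a)), cons(cons(cons(0, 0), cons(a, 0)), cons(e, a)), 0)), m(m(cons(cons(a, e), cons(e, e)), cons(cons(0, e), m(cons(cons(a, e), cons(e, a)), cons(e, cons(e, a)), cons(e, e))), e), 0, cons(0, a))))  →  cons(cons(0, e), cons(m(cons(e, a), a, m(cons(cons(a, e), cons(a, a)), cons(cons(cons(0, 0), cons(a, 0)), cons(e, a)), 0)), m(m(cons(cons(a, e), cons(e, e)), cons(cons(0, e), m(cons(cons(a, e), cons(e, a)), cons(e, cons(e, a)), cons(e, e))), e), 0, cons(0, a))))   [R3 at 2.1.1.2]
2. cons(cons(0, e), cons(m(cons(e, a), a, m(cons(cons(a, e), cons(a, a)), cons(cons(cons(0, 0), cons(a, 0)), cons(e, a)), 0)), m(m(cons(cons(a, e), cons(e, e)), cons(cons(0, e), m(cons(cons(a, e), cons(e, a)), cons(e, cons(e, a)), cons(e, e))), e), 0, cons(0, a))))  →  cons(cons(0, e), cons(m(cons(e, a), a, cons(a, a)), m(m(cons(cons(a, e), cons(e, e)), cons(cons(0, e), m(cons(cons(a, e), cons(e, a)), cons(e, cons(e, a)), cons(e, e))), e), 0, cons(0, a))))   [R5 at 2.1.3]
3. cons(cons(0, e), cons(m(cons(e, a), a, cons(a, a)), m(m(cons(cons(a, e), cons(e, e)), cons(cons(0, e), m(cons(cons(a, e), cons(e, a)), cons(e, cons(e, a)), cons(e, e))), e), 0, cons(0, a))))  →  cons(cons(0, e), cons(a, m(m(cons(cons(a, e), cons(e, e)), cons(cons(0, e), m(cons(cons(a, e), cons(e, a)), cons(e, cons(e, a)), cons(e, e))), e), 0, cons(0, a))))   [R7 at 2.1]
4. cons(cons(0, e), cons(a, m(m(cons(cons(a, e), cons(e, e)), cons(cons(0, e), m(cons(cons(a, e), cons(e, a)), cons(e, cons(e, a)), cons(e, e))), e), 0, cons(0, a))))  →  cons(cons(0, e), cons(a, m(m(cons(cons(a, e), cons(e, e)), cons(cons(0, e), cons(e, a)), e), 0, cons(0, a))))   [R5 at 2.2.1.2.2]
5. cons(cons(0, e), cons(a, m(m(cons(cons(a, e), cons(e, e)), cons(cons(0, e), cons(e, a)), e), 0, cons(0, a))))  →  cons(cons(0, e), cons(a, m(cons(e, e), 0, cons(0, a))))   [R5 at 2.2.1]
6. cons(cons(0, e), cons(a, m(cons(e, e), 0, cons(0, a))))  →  cons(cons(0, e), cons(a, e))   [R7 at 2.2]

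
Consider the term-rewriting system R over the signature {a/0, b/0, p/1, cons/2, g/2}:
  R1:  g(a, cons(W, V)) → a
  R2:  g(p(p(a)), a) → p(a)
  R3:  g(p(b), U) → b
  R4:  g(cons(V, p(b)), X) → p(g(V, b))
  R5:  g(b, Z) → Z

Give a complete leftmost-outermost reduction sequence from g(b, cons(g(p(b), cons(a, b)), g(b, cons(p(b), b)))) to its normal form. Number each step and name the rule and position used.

cons(b, cons(p(b), b))

1. g(b, cons(g(p(b), cons(a, b)), g(b, cons(p(b), b))))  →  cons(g(p(b), cons(a, b)), g(b, cons(p(b), b)))   [R5 at ε]
2. cons(g(p(b), cons(a, b)), g(b, cons(p(b), b)))  →  cons(b, g(b, cons(p(b), b)))   [R3 at 1]
3. cons(b, g(b, cons(p(b), b)))  →  cons(b, cons(p(b), b))   [R5 at 2]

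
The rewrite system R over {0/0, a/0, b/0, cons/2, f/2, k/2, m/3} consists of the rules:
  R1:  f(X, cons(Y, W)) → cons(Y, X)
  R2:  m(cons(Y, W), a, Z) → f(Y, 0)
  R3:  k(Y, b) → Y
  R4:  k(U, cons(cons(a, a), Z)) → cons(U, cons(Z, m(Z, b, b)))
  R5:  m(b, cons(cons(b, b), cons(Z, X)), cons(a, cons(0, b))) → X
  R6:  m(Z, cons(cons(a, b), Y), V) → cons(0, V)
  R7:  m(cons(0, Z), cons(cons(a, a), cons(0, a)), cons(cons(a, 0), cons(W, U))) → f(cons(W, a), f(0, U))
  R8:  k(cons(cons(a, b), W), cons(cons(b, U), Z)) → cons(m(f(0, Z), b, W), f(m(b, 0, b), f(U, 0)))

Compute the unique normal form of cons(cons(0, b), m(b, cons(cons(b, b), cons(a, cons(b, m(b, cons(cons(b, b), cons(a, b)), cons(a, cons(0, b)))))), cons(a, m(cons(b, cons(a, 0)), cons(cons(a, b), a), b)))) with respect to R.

1. cons(cons(0, b), m(b, cons(cons(b, b), cons(a, cons(b, m(b, cons(cons(b, b), cons(a, b)), cons(a, cons(0, b)))))), cons(a, m(cons(b, cons(a, 0)), cons(cons(a, b), a), b))))  →  cons(cons(0, b), m(b, cons(cons(b, b), cons(a, cons(b, b))), cons(a, m(cons(b, cons(a, 0)), cons(cons(a, b), a), b))))   [R5 at 2.2.2.2.2]
2. cons(cons(0, b), m(b, cons(cons(b, b), cons(a, cons(b, b))), cons(a, m(cons(b, cons(a, 0)), cons(cons(a, b), a), b))))  →  cons(cons(0, b), m(b, cons(cons(b, b), cons(a, cons(b, b))), cons(a, cons(0, b))))   [R6 at 2.3.2]
3. cons(cons(0, b), m(b, cons(cons(b, b), cons(a, cons(b, b))), cons(a, cons(0, b))))  →  cons(cons(0, b), cons(b, b))   [R5 at 2]

cons(cons(0, b), cons(b, b))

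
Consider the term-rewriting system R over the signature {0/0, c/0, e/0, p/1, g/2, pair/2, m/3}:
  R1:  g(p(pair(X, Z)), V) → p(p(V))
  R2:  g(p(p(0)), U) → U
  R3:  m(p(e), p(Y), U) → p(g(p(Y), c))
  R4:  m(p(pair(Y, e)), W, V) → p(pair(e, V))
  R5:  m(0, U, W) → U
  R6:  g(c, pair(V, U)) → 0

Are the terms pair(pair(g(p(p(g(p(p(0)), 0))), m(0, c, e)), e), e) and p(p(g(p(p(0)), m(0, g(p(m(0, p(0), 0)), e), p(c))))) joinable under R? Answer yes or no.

no — NF(t₁) = pair(pair(c, e), e), NF(t₂) = p(p(e))

Reduce t₁ = pair(pair(g(p(p(g(p(p(0)), 0))), m(0, c, e)), e), e):
1. pair(pair(g(p(p(g(p(p(0)), 0))), m(0, c, e)), e), e)  →  pair(pair(g(p(p(0)), m(0, c, e)), e), e)   [R2 at 1.1.1.1.1]
2. pair(pair(g(p(p(0)), m(0, c, e)), e), e)  →  pair(pair(m(0, c, e), e), e)   [R2 at 1.1]
3. pair(pair(m(0, c, e), e), e)  →  pair(pair(c, e), e)   [R5 at 1.1]

Reduce t₂ = p(p(g(p(p(0)), m(0, g(p(m(0, p(0), 0)), e), p(c))))):
1. p(p(g(p(p(0)), m(0, g(p(m(0, p(0), 0)), e), p(c)))))  →  p(p(m(0, g(p(m(0, p(0), 0)), e), p(c))))   [R2 at 1.1]
2. p(p(m(0, g(p(m(0, p(0), 0)), e), p(c))))  →  p(p(g(p(m(0, p(0), 0)), e)))   [R5 at 1.1]
3. p(p(g(p(m(0, p(0), 0)), e)))  →  p(p(g(p(p(0)), e)))   [R5 at 1.1.1.1]
4. p(p(g(p(p(0)), e)))  →  p(p(e))   [R2 at 1.1]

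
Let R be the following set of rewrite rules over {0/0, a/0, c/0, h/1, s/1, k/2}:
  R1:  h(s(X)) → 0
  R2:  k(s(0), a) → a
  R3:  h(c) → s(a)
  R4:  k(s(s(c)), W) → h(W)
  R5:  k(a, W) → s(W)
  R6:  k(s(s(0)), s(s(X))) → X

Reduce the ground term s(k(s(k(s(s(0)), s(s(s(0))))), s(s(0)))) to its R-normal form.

s(0)

1. s(k(s(k(s(s(0)), s(s(s(0))))), s(s(0))))  →  s(k(s(s(0)), s(s(0))))   [R6 at 1.1.1]
2. s(k(s(s(0)), s(s(0))))  →  s(0)   [R6 at 1]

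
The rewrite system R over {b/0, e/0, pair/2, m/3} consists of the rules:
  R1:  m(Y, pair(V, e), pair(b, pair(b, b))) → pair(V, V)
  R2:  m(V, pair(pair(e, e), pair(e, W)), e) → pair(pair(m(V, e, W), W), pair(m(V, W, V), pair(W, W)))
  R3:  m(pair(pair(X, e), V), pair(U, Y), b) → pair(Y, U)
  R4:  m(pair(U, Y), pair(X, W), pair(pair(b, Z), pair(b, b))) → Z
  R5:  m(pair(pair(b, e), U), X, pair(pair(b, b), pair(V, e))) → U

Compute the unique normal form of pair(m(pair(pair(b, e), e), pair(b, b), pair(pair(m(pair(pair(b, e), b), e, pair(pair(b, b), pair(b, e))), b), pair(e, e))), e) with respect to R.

1. pair(m(pair(pair(b, e), e), pair(b, b), pair(pair(m(pair(pair(b, e), b), e, pair(pair(b, b), pair(b, e))), b), pair(e, e))), e)  →  pair(m(pair(pair(b, e), e), pair(b, b), pair(pair(b, b), pair(e, e))), e)   [R5 at 1.3.1.1]
2. pair(m(pair(pair(b, e), e), pair(b, b), pair(pair(b, b), pair(e, e))), e)  →  pair(e, e)   [R5 at 1]

pair(e, e)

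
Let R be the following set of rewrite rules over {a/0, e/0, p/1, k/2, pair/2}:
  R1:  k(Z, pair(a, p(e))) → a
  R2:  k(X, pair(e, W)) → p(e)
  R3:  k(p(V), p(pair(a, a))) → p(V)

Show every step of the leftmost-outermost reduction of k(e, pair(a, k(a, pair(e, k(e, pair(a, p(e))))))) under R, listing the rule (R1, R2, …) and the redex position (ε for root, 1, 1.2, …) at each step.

1. k(e, pair(a, k(a, pair(e, k(e, pair(a, p(e)))))))  →  k(e, pair(a, p(e)))   [R2 at 2.2]
2. k(e, pair(a, p(e)))  →  a   [R1 at ε]

a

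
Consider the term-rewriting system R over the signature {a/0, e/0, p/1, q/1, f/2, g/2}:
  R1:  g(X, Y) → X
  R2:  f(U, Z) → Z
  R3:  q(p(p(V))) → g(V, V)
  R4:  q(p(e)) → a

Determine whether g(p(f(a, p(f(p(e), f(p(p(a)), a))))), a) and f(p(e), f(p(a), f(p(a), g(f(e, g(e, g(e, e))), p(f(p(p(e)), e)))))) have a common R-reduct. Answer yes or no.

Reduce t₁ = g(p(f(a, p(f(p(e), f(p(p(a)), a))))), a):
1. g(p(f(a, p(f(p(e), f(p(p(a)), a))))), a)  →  p(f(a, p(f(p(e), f(p(p(a)), a)))))   [R1 at ε]
2. p(f(a, p(f(p(e), f(p(p(a)), a)))))  →  p(p(f(p(e), f(p(p(a)), a))))   [R2 at 1]
3. p(p(f(p(e), f(p(p(a)), a))))  →  p(p(f(p(p(a)), a)))   [R2 at 1.1]
4. p(p(f(p(p(a)), a)))  →  p(p(a))   [R2 at 1.1]

Reduce t₂ = f(p(e), f(p(a), f(p(a), g(f(e, g(e, g(e, e))), p(f(p(p(e)), e)))))):
1. f(p(e), f(p(a), f(p(a), g(f(e, g(e, g(e, e))), p(f(p(p(e)), e))))))  →  f(p(a), f(p(a), g(f(e, g(e, g(e, e))), p(f(p(p(e)), e)))))   [R2 at ε]
2. f(p(a), f(p(a), g(f(e, g(e, g(e, e))), p(f(p(p(e)), e)))))  →  f(p(a), g(f(e, g(e, g(e, e))), p(f(p(p(e)), e))))   [R2 at ε]
3. f(p(a), g(f(e, g(e, g(e, e))), p(f(p(p(e)), e))))  →  g(f(e, g(e, g(e, e))), p(f(p(p(e)), e)))   [R2 at ε]
4. g(f(e, g(e, g(e, e))), p(f(p(p(e)), e)))  →  f(e, g(e, g(e, e)))   [R1 at ε]
5. f(e, g(e, g(e, e)))  →  g(e, g(e, e))   [R2 at ε]
6. g(e, g(e, e))  →  e   [R1 at ε]

no — NF(t₁) = p(p(a)), NF(t₂) = e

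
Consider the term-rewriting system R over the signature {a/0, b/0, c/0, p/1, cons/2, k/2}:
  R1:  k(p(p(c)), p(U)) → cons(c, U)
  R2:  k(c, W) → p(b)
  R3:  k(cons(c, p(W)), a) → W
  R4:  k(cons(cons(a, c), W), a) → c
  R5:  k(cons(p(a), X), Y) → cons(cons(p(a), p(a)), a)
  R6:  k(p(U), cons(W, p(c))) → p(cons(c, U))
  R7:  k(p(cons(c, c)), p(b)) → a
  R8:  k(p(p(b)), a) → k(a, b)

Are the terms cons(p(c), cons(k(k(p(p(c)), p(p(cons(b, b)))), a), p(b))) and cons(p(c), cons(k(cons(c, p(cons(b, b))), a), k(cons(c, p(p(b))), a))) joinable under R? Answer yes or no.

Reduce t₁ = cons(p(c), cons(k(k(p(p(c)), p(p(cons(b, b)))), a), p(b))):
1. cons(p(c), cons(k(k(p(p(c)), p(p(cons(b, b)))), a), p(b)))  →  cons(p(c), cons(k(cons(c, p(cons(b, b))), a), p(b)))   [R1 at 2.1.1]
2. cons(p(c), cons(k(cons(c, p(cons(b, b))), a), p(b)))  →  cons(p(c), cons(cons(b, b), p(b)))   [R3 at 2.1]

Reduce t₂ = cons(p(c), cons(k(cons(c, p(cons(b, b))), a), k(cons(c, p(p(b))), a))):
1. cons(p(c), cons(k(cons(c, p(cons(b, b))), a), k(cons(c, p(p(b))), a)))  →  cons(p(c), cons(cons(b, b), k(cons(c, p(p(b))), a)))   [R3 at 2.1]
2. cons(p(c), cons(cons(b, b), k(cons(c, p(p(b))), a)))  →  cons(p(c), cons(cons(b, b), p(b)))   [R3 at 2.2]

yes — NF(t₁) = cons(p(c), cons(cons(b, b), p(b))), NF(t₂) = cons(p(c), cons(cons(b, b), p(b)))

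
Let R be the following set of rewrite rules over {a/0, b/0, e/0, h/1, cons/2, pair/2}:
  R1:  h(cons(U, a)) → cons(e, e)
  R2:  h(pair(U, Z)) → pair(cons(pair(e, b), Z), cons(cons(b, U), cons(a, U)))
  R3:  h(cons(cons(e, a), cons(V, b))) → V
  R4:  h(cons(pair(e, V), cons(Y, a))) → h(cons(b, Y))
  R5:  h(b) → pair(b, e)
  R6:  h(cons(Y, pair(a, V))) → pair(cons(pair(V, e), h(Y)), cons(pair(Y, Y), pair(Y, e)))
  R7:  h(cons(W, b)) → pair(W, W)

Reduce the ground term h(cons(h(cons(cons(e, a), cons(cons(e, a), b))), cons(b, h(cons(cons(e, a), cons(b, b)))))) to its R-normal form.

b

1. h(cons(h(cons(cons(e, a), cons(cons(e, a), b))), cons(b, h(cons(cons(e, a), cons(b, b))))))  →  h(cons(cons(e, a), cons(b, h(cons(cons(e, a), cons(b, b))))))   [R3 at 1.1]
2. h(cons(cons(e, a), cons(b, h(cons(cons(e, a), cons(b, b))))))  →  h(cons(cons(e, a), cons(b, b)))   [R3 at 1.2.2]
3. h(cons(cons(e, a), cons(b, b)))  →  b   [R3 at ε]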